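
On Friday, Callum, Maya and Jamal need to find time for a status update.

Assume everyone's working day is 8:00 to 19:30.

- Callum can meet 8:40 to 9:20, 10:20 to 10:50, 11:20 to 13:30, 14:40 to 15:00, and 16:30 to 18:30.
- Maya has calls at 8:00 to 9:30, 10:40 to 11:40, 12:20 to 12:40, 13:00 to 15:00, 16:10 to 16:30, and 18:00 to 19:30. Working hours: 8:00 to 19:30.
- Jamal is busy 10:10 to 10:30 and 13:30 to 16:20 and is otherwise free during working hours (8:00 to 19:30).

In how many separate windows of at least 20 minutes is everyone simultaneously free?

3

Maya free within 08:00–19:30: 09:30–10:40, 11:40–12:20, 12:40–13:00, 15:00–16:10, 16:30–18:00.
Jamal free within 08:00–19:30: 08:00–10:10, 10:30–13:30, 16:20–19:30.
Callum ∩ Maya: 10:20–10:40, 11:40–12:20, 12:40–13:00, 16:30–18:00.
Callum ∩ Maya ∩ Jamal: 10:30–10:40, 11:40–12:20, 12:40–13:00, 16:30–18:00.
Windows ≥ 20 min: 11:40–12:20, 12:40–13:00, 16:30–18:00.
That's 3 windows.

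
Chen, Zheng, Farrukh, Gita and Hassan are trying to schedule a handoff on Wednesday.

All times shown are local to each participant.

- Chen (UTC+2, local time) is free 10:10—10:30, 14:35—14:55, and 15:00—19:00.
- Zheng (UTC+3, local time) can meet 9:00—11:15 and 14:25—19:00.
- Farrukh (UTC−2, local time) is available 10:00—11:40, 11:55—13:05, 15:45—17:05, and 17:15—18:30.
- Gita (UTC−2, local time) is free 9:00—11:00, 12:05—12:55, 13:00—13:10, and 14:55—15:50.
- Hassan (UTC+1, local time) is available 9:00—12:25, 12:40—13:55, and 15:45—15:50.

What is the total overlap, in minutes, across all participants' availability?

25 minutes

Chen → UTC: 08:10–08:30, 12:35–12:55, 13:00–17:00.
Zheng → UTC: 06:00–08:15, 11:25–16:00.
Farrukh → UTC: 12:00–13:40, 13:55–15:05, 17:45–19:05, 19:15–20:30.
Gita → UTC: 11:00–13:00, 14:05–14:55, 15:00–15:10, 16:55–17:50.
Hassan → UTC: 08:00–11:25, 11:40–12:55, 14:45–14:50.
Chen ∩ Zheng: 08:10–08:15, 12:35–12:55, 13:00–16:00.
Chen ∩ Zheng ∩ Farrukh: 12:35–12:55, 13:00–13:40, 13:55–15:05.
Chen ∩ Zheng ∩ Farrukh ∩ Gita: 12:35–12:55, 14:05–14:55, 15:00–15:05.
Chen ∩ Zheng ∩ Farrukh ∩ Gita ∩ Hassan: 12:35–12:55, 14:45–14:50.
Total common minutes: 20 + 5 = 25.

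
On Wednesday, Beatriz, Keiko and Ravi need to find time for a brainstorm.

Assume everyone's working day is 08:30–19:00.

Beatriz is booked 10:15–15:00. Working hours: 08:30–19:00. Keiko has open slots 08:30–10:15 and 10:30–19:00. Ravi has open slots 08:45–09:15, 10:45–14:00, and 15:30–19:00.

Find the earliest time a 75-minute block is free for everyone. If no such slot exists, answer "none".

Beatriz free within 08:30–19:00: 08:30–10:15, 15:00–19:00.
Beatriz ∩ Keiko: 08:30–10:15, 15:00–19:00.
Beatriz ∩ Keiko ∩ Ravi: 08:45–09:15, 15:30–19:00.
Windows ≥ 75 min: 15:30–19:00.
Earliest such window starts at 15:30.

15:30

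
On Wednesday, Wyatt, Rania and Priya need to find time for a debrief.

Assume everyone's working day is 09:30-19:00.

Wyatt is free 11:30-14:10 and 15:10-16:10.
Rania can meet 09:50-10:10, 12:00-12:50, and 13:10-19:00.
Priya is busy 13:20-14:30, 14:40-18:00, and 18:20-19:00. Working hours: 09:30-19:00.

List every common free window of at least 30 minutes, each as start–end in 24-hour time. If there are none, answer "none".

Priya free within 09:30–19:00: 09:30–13:20, 14:30–14:40, 18:00–18:20.
Wyatt ∩ Rania: 12:00–12:50, 13:10–14:10, 15:10–16:10.
Wyatt ∩ Rania ∩ Priya: 12:00–12:50, 13:10–13:20.
Windows ≥ 30 min: 12:00–12:50.

12:00–12:50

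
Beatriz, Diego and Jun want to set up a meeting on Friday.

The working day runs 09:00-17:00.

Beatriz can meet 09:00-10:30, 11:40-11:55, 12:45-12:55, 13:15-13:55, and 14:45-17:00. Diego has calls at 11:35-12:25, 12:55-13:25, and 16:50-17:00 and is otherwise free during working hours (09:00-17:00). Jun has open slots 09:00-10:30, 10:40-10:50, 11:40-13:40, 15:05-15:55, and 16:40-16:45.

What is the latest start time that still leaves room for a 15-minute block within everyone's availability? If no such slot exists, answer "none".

15:40

Diego free within 09:00–17:00: 09:00–11:35, 12:25–12:55, 13:25–16:50.
Beatriz ∩ Diego: 09:00–10:30, 12:45–12:55, 13:25–13:55, 14:45–16:50.
Beatriz ∩ Diego ∩ Jun: 09:00–10:30, 12:45–12:55, 13:25–13:40, 15:05–15:55, 16:40–16:45.
Windows ≥ 15 min: 09:00–10:30, 13:25–13:40, 15:05–15:55.
Latest start in the last window 15:05–15:55 is 15:55 − 15 min = 15:40.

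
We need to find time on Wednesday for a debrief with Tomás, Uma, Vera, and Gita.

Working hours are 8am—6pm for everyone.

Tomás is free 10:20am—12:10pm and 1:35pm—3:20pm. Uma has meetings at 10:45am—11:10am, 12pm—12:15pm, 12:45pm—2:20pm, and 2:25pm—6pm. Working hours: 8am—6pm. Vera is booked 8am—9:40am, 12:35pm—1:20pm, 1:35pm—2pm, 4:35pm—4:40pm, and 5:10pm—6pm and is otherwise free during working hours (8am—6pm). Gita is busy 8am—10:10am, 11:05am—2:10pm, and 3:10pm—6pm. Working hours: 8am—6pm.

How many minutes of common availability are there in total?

Uma free within 08:00–18:00: 08:00–10:45, 11:10–12:00, 12:15–12:45, 14:20–14:25.
Vera free within 08:00–18:00: 09:40–12:35, 13:20–13:35, 14:00–16:35, 16:40–17:10.
Gita free within 08:00–18:00: 10:10–11:05, 14:10–15:10.
Tomás ∩ Uma: 10:20–10:45, 11:10–12:00, 14:20–14:25.
Tomás ∩ Uma ∩ Vera: 10:20–10:45, 11:10–12:00, 14:20–14:25.
Tomás ∩ Uma ∩ Vera ∩ Gita: 10:20–10:45, 14:20–14:25.
Total common minutes: 25 + 5 = 30.

30 minutes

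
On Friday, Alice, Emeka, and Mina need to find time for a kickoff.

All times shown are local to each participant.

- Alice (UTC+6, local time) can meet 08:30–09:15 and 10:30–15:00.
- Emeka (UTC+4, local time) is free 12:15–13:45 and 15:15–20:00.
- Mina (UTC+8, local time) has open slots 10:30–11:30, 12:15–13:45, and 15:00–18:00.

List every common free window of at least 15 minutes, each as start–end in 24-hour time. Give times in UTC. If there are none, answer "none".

Alice → UTC: 02:30–03:15, 04:30–09:00.
Emeka → UTC: 08:15–09:45, 11:15–16:00.
Mina → UTC: 02:30–03:30, 04:15–05:45, 07:00–10:00.
Alice ∩ Emeka: 08:15–09:00.
Alice ∩ Emeka ∩ Mina: 08:15–09:00.
Windows ≥ 15 min: 08:15–09:00.

08:15–09:00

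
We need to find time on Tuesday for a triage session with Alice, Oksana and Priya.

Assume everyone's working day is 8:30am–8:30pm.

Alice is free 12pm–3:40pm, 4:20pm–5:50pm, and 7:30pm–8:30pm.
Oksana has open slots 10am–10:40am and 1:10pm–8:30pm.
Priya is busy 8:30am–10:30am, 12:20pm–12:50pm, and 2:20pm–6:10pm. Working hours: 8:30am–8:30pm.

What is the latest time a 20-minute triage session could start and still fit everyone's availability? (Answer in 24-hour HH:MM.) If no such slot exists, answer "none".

20:10

Priya free within 08:30–20:30: 10:30–12:20, 12:50–14:20, 18:10–20:30.
Alice ∩ Oksana: 13:10–15:40, 16:20–17:50, 19:30–20:30.
Alice ∩ Oksana ∩ Priya: 13:10–14:20, 19:30–20:30.
Windows ≥ 20 min: 13:10–14:20, 19:30–20:30.
Latest start in the last window 19:30–20:30 is 20:30 − 20 min = 20:10.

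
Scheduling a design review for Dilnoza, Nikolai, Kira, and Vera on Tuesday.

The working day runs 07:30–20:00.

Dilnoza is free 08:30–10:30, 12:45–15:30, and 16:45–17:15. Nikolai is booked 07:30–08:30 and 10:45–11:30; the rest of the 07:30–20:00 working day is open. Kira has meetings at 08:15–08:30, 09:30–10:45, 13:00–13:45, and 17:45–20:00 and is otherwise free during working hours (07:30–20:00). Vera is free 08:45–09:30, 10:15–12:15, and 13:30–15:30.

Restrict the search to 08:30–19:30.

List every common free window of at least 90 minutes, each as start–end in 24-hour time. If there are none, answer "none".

Nikolai free within 07:30–20:00: 08:30–10:45, 11:30–20:00.
Kira free within 07:30–20:00: 07:30–08:15, 08:30–09:30, 10:45–13:00, 13:45–17:45.
Dilnoza ∩ Nikolai: 08:30–10:30, 12:45–15:30, 16:45–17:15.
Dilnoza ∩ Nikolai ∩ Kira: 08:30–09:30, 12:45–13:00, 13:45–15:30, 16:45–17:15.
Dilnoza ∩ Nikolai ∩ Kira ∩ Vera: 08:45–09:30, 13:45–15:30.
Restricted to 08:30–19:30: 08:45–09:30, 13:45–15:30.
Windows ≥ 90 min: 13:45–15:30.

13:45–15:30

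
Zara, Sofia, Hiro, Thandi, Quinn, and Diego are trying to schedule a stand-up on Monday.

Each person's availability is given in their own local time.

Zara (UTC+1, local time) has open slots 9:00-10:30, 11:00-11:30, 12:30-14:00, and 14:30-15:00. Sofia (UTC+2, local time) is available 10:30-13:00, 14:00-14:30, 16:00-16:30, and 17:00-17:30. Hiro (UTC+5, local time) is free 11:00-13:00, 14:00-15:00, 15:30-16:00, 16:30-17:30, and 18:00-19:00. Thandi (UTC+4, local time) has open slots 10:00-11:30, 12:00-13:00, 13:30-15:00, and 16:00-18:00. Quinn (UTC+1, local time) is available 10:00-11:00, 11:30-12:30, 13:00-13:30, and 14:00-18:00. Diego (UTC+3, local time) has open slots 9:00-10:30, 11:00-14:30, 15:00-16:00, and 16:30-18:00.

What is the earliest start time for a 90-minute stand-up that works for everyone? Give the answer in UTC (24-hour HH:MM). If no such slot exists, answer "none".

Zara → UTC: 08:00–09:30, 10:00–10:30, 11:30–13:00, 13:30–14:00.
Sofia → UTC: 08:30–11:00, 12:00–12:30, 14:00–14:30, 15:00–15:30.
Hiro → UTC: 06:00–08:00, 09:00–10:00, 10:30–11:00, 11:30–12:30, 13:00–14:00.
Thandi → UTC: 06:00–07:30, 08:00–09:00, 09:30–11:00, 12:00–14:00.
Quinn → UTC: 09:00–10:00, 10:30–11:30, 12:00–12:30, 13:00–17:00.
Diego → UTC: 06:00–07:30, 08:00–11:30, 12:00–13:00, 13:30–15:00.
Zara ∩ Sofia: 08:30–09:30, 10:00–10:30, 12:00–12:30.
Zara ∩ Sofia ∩ Hiro: 09:00–09:30, 12:00–12:30.
Zara ∩ Sofia ∩ Hiro ∩ Thandi: 12:00–12:30.
Zara ∩ Sofia ∩ Hiro ∩ Thandi ∩ Quinn: 12:00–12:30.
Zara ∩ Sofia ∩ Hiro ∩ Thandi ∩ Quinn ∩ Diego: 12:00–12:30.
Windows ≥ 90 min: (none).

none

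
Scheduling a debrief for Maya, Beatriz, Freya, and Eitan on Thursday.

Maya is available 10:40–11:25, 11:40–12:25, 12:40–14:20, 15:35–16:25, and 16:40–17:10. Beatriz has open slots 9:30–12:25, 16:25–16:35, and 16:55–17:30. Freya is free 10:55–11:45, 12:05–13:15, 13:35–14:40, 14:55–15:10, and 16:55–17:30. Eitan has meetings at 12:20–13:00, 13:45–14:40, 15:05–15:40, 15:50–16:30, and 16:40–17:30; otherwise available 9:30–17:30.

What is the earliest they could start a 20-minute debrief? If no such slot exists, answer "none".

Eitan free within 09:30–17:30: 09:30–12:20, 13:00–13:45, 14:40–15:05, 15:40–15:50, 16:30–16:40.
Maya ∩ Beatriz: 10:40–11:25, 11:40–12:25, 16:55–17:10.
Maya ∩ Beatriz ∩ Freya: 10:55–11:25, 11:40–11:45, 12:05–12:25, 16:55–17:10.
Maya ∩ Beatriz ∩ Freya ∩ Eitan: 10:55–11:25, 11:40–11:45, 12:05–12:20.
Windows ≥ 20 min: 10:55–11:25.
Earliest such window starts at 10:55.

10:55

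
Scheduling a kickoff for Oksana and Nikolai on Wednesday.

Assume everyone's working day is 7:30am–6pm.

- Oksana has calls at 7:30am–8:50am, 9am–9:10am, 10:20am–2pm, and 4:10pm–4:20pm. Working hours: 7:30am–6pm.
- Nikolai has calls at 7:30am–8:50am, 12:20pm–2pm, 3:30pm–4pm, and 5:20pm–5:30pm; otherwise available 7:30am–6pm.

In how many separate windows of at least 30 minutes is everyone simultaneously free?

4

Oksana free within 07:30–18:00: 08:50–09:00, 09:10–10:20, 14:00–16:10, 16:20–18:00.
Nikolai free within 07:30–18:00: 08:50–12:20, 14:00–15:30, 16:00–17:20, 17:30–18:00.
Oksana ∩ Nikolai: 08:50–09:00, 09:10–10:20, 14:00–15:30, 16:00–16:10, 16:20–17:20, 17:30–18:00.
Windows ≥ 30 min: 09:10–10:20, 14:00–15:30, 16:20–17:20, 17:30–18:00.
That's 4 windows.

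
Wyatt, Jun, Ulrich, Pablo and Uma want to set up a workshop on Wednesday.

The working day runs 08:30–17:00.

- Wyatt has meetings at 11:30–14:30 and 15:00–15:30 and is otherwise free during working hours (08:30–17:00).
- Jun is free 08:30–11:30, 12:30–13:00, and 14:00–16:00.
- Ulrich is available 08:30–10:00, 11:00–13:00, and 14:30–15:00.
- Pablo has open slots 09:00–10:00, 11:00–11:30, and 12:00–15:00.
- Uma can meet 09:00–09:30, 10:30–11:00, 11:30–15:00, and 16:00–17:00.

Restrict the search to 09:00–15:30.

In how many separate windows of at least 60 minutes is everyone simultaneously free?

0

Wyatt free within 08:30–17:00: 08:30–11:30, 14:30–15:00, 15:30–17:00.
Wyatt ∩ Jun: 08:30–11:30, 14:30–15:00, 15:30–16:00.
Wyatt ∩ Jun ∩ Ulrich: 08:30–10:00, 11:00–11:30, 14:30–15:00.
Wyatt ∩ Jun ∩ Ulrich ∩ Pablo: 09:00–10:00, 11:00–11:30, 14:30–15:00.
Wyatt ∩ Jun ∩ Ulrich ∩ Pablo ∩ Uma: 09:00–09:30, 14:30–15:00.
Restricted to 09:00–15:30: 09:00–09:30, 14:30–15:00.
Windows ≥ 60 min: (none).
That's 0 windows.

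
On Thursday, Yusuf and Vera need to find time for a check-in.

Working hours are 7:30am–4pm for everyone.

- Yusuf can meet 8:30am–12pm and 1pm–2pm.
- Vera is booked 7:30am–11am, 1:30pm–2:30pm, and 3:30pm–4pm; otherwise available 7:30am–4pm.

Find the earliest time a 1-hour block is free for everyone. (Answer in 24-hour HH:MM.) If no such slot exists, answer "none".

Vera free within 07:30–16:00: 11:00–13:30, 14:30–15:30.
Yusuf ∩ Vera: 11:00–12:00, 13:00–13:30.
Windows ≥ 60 min: 11:00–12:00.
Earliest such window starts at 11:00.

11:00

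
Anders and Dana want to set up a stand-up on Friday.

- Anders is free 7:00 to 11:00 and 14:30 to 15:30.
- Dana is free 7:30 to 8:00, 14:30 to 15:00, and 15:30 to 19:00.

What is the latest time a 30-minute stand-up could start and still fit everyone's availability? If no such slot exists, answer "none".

14:30

Anders ∩ Dana: 07:30–08:00, 14:30–15:00.
Windows ≥ 30 min: 07:30–08:00, 14:30–15:00.
Latest start in the last window 14:30–15:00 is 15:00 − 30 min = 14:30.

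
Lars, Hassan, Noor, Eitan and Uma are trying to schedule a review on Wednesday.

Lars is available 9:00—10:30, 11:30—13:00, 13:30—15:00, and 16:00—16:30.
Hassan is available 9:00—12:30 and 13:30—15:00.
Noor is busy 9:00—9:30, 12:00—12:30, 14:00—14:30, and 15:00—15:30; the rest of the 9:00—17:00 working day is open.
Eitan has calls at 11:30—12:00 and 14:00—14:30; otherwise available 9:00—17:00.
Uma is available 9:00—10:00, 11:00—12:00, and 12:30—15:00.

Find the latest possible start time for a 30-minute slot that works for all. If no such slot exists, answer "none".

Noor free within 09:00–17:00: 09:30–12:00, 12:30–14:00, 14:30–15:00, 15:30–17:00.
Eitan free within 09:00–17:00: 09:00–11:30, 12:00–14:00, 14:30–17:00.
Lars ∩ Hassan: 09:00–10:30, 11:30–12:30, 13:30–15:00.
Lars ∩ Hassan ∩ Noor: 09:30–10:30, 11:30–12:00, 13:30–14:00, 14:30–15:00.
Lars ∩ Hassan ∩ Noor ∩ Eitan: 09:30–10:30, 13:30–14:00, 14:30–15:00.
Lars ∩ Hassan ∩ Noor ∩ Eitan ∩ Uma: 09:30–10:00, 13:30–14:00, 14:30–15:00.
Windows ≥ 30 min: 09:30–10:00, 13:30–14:00, 14:30–15:00.
Latest start in the last window 14:30–15:00 is 15:00 − 30 min = 14:30.

14:30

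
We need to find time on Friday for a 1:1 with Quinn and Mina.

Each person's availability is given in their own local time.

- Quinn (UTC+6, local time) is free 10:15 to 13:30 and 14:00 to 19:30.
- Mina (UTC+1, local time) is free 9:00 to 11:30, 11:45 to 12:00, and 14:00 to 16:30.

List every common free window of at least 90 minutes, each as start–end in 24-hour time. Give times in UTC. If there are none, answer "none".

Quinn → UTC: 04:15–07:30, 08:00–13:30.
Mina → UTC: 08:00–10:30, 10:45–11:00, 13:00–15:30.
Quinn ∩ Mina: 08:00–10:30, 10:45–11:00, 13:00–13:30.
Windows ≥ 90 min: 08:00–10:30.

08:00–10:30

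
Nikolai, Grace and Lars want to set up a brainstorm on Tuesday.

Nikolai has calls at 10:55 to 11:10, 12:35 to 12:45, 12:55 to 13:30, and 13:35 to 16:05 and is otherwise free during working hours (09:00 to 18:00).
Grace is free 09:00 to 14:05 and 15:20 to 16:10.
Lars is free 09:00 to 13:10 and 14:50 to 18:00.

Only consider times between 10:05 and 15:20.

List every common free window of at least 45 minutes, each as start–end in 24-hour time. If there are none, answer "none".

Nikolai free within 09:00–18:00: 09:00–10:55, 11:10–12:35, 12:45–12:55, 13:30–13:35, 16:05–18:00.
Nikolai ∩ Grace: 09:00–10:55, 11:10–12:35, 12:45–12:55, 13:30–13:35, 16:05–16:10.
Nikolai ∩ Grace ∩ Lars: 09:00–10:55, 11:10–12:35, 12:45–12:55, 16:05–16:10.
Restricted to 10:05–15:20: 10:05–10:55, 11:10–12:35, 12:45–12:55.
Windows ≥ 45 min: 10:05–10:55, 11:10–12:35.

10:05–10:55, 11:10–12:35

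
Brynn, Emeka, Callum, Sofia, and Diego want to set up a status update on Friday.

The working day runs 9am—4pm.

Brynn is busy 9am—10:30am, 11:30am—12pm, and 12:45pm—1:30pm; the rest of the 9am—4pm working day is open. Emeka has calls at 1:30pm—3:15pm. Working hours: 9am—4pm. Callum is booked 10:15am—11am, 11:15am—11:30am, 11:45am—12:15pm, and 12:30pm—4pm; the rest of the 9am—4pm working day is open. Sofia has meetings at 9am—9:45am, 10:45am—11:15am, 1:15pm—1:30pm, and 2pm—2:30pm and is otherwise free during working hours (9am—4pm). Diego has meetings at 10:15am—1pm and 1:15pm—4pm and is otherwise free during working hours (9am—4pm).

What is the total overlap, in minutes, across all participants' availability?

0 minutes

Brynn free within 09:00–16:00: 10:30–11:30, 12:00–12:45, 13:30–16:00.
Emeka free within 09:00–16:00: 09:00–13:30, 15:15–16:00.
Callum free within 09:00–16:00: 09:00–10:15, 11:00–11:15, 11:30–11:45, 12:15–12:30.
Sofia free within 09:00–16:00: 09:45–10:45, 11:15–13:15, 13:30–14:00, 14:30–16:00.
Diego free within 09:00–16:00: 09:00–10:15, 13:00–13:15.
Brynn ∩ Emeka: 10:30–11:30, 12:00–12:45, 15:15–16:00.
Brynn ∩ Emeka ∩ Callum: 11:00–11:15, 12:15–12:30.
Brynn ∩ Emeka ∩ Callum ∩ Sofia: 12:15–12:30.
Brynn ∩ Emeka ∩ Callum ∩ Sofia ∩ Diego: (none).
Total common minutes: 0.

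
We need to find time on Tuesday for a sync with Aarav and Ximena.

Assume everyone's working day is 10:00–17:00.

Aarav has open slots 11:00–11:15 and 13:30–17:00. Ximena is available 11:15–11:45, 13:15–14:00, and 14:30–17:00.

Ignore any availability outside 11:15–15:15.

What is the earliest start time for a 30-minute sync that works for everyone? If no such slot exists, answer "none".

Aarav ∩ Ximena: 13:30–14:00, 14:30–17:00.
Restricted to 11:15–15:15: 13:30–14:00, 14:30–15:15.
Windows ≥ 30 min: 13:30–14:00, 14:30–15:15.
Earliest such window starts at 13:30.

13:30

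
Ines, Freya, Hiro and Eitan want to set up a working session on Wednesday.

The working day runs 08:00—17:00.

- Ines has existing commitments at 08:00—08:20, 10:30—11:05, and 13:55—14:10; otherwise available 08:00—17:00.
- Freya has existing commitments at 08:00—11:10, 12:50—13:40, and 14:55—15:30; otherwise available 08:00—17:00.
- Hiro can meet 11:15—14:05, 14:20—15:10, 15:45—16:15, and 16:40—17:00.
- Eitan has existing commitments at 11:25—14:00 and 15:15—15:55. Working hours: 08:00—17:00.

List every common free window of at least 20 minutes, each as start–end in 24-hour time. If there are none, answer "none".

14:20–14:55, 15:55–16:15, 16:40–17:00

Ines free within 08:00–17:00: 08:20–10:30, 11:05–13:55, 14:10–17:00.
Freya free within 08:00–17:00: 11:10–12:50, 13:40–14:55, 15:30–17:00.
Eitan free within 08:00–17:00: 08:00–11:25, 14:00–15:15, 15:55–17:00.
Ines ∩ Freya: 11:10–12:50, 13:40–13:55, 14:10–14:55, 15:30–17:00.
Ines ∩ Freya ∩ Hiro: 11:15–12:50, 13:40–13:55, 14:20–14:55, 15:45–16:15, 16:40–17:00.
Ines ∩ Freya ∩ Hiro ∩ Eitan: 11:15–11:25, 14:20–14:55, 15:55–16:15, 16:40–17:00.
Windows ≥ 20 min: 14:20–14:55, 15:55–16:15, 16:40–17:00.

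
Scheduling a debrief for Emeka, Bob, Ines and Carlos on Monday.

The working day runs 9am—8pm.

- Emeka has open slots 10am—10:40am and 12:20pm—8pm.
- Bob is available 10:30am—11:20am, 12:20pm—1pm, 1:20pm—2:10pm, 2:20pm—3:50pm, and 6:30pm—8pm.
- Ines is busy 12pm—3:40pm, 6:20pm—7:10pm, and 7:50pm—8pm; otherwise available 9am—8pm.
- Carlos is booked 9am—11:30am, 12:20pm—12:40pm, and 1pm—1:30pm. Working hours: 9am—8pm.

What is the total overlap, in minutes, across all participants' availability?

50 minutes

Ines free within 09:00–20:00: 09:00–12:00, 15:40–18:20, 19:10–19:50.
Carlos free within 09:00–20:00: 11:30–12:20, 12:40–13:00, 13:30–20:00.
Emeka ∩ Bob: 10:30–10:40, 12:20–13:00, 13:20–14:10, 14:20–15:50, 18:30–20:00.
Emeka ∩ Bob ∩ Ines: 10:30–10:40, 15:40–15:50, 19:10–19:50.
Emeka ∩ Bob ∩ Ines ∩ Carlos: 15:40–15:50, 19:10–19:50.
Total common minutes: 10 + 40 = 50.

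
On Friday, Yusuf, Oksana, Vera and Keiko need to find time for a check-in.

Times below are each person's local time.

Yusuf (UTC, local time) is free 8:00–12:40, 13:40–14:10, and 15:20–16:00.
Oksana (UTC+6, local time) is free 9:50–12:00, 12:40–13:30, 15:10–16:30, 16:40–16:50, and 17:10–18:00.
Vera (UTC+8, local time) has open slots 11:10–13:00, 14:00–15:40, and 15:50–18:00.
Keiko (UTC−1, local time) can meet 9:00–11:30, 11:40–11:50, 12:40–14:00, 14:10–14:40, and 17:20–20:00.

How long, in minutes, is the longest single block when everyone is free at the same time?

0 minutes

Yusuf → UTC: 08:00–12:40, 13:40–14:10, 15:20–16:00.
Oksana → UTC: 03:50–06:00, 06:40–07:30, 09:10–10:30, 10:40–10:50, 11:10–12:00.
Vera → UTC: 03:10–05:00, 06:00–07:40, 07:50–10:00.
Keiko → UTC: 10:00–12:30, 12:40–12:50, 13:40–15:00, 15:10–15:40, 18:20–21:00.
Yusuf ∩ Oksana: 09:10–10:30, 10:40–10:50, 11:10–12:00.
Yusuf ∩ Oksana ∩ Vera: 09:10–10:00.
Yusuf ∩ Oksana ∩ Vera ∩ Keiko: (none).
No common window.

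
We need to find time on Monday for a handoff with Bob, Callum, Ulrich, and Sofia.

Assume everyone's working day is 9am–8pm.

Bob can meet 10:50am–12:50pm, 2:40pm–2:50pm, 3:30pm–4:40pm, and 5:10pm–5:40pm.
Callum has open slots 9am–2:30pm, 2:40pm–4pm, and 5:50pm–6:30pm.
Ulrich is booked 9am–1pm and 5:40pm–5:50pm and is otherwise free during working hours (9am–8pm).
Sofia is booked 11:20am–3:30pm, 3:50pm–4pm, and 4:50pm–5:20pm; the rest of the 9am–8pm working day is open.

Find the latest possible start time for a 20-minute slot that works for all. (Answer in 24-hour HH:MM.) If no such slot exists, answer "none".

15:30

Ulrich free within 09:00–20:00: 13:00–17:40, 17:50–20:00.
Sofia free within 09:00–20:00: 09:00–11:20, 15:30–15:50, 16:00–16:50, 17:20–20:00.
Bob ∩ Callum: 10:50–12:50, 14:40–14:50, 15:30–16:00.
Bob ∩ Callum ∩ Ulrich: 14:40–14:50, 15:30–16:00.
Bob ∩ Callum ∩ Ulrich ∩ Sofia: 15:30–15:50.
Windows ≥ 20 min: 15:30–15:50.
Latest start in the last window 15:30–15:50 is 15:50 − 20 min = 15:30.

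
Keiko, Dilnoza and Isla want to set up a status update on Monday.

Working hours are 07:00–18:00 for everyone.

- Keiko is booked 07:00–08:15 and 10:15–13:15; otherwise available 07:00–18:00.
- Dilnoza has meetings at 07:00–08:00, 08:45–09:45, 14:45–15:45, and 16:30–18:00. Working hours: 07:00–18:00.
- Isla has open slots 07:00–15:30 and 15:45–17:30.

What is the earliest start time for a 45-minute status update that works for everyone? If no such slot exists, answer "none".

Keiko free within 07:00–18:00: 08:15–10:15, 13:15–18:00.
Dilnoza free within 07:00–18:00: 08:00–08:45, 09:45–14:45, 15:45–16:30.
Keiko ∩ Dilnoza: 08:15–08:45, 09:45–10:15, 13:15–14:45, 15:45–16:30.
Keiko ∩ Dilnoza ∩ Isla: 08:15–08:45, 09:45–10:15, 13:15–14:45, 15:45–16:30.
Windows ≥ 45 min: 13:15–14:45, 15:45–16:30.
Earliest such window starts at 13:15.

13:15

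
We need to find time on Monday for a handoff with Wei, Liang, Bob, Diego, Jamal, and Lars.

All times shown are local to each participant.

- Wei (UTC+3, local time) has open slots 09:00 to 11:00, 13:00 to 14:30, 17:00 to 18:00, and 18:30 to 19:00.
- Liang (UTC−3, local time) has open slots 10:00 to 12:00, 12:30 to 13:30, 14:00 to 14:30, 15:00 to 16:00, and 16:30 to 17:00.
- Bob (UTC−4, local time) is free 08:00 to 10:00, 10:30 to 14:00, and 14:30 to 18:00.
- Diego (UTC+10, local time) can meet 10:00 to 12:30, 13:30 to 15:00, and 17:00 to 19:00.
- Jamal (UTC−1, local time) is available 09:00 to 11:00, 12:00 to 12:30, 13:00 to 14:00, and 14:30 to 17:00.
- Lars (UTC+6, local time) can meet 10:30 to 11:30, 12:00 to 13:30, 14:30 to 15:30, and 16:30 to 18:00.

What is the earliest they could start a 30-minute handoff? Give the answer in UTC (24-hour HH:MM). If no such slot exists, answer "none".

none

Wei → UTC: 06:00–08:00, 10:00–11:30, 14:00–15:00, 15:30–16:00.
Liang → UTC: 13:00–15:00, 15:30–16:30, 17:00–17:30, 18:00–19:00, 19:30–20:00.
Bob → UTC: 12:00–14:00, 14:30–18:00, 18:30–22:00.
Diego → UTC: 00:00–02:30, 03:30–05:00, 07:00–09:00.
Jamal → UTC: 10:00–12:00, 13:00–13:30, 14:00–15:00, 15:30–18:00.
Lars → UTC: 04:30–05:30, 06:00–07:30, 08:30–09:30, 10:30–12:00.
Wei ∩ Liang: 14:00–15:00, 15:30–16:00.
Wei ∩ Liang ∩ Bob: 14:30–15:00, 15:30–16:00.
Wei ∩ Liang ∩ Bob ∩ Diego: (none).
Wei ∩ Liang ∩ Bob ∩ Diego ∩ Jamal: (none).
Wei ∩ Liang ∩ Bob ∩ Diego ∩ Jamal ∩ Lars: (none).
Windows ≥ 30 min: (none).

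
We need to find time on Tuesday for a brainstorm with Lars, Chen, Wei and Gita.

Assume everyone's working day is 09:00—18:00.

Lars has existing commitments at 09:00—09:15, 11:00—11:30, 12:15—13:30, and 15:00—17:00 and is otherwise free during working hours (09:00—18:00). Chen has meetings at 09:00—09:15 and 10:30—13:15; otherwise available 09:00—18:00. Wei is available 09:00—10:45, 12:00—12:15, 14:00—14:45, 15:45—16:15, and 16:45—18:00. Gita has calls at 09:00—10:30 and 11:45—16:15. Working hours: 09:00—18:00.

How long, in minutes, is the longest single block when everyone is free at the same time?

60 minutes

Lars free within 09:00–18:00: 09:15–11:00, 11:30–12:15, 13:30–15:00, 17:00–18:00.
Chen free within 09:00–18:00: 09:15–10:30, 13:15–18:00.
Gita free within 09:00–18:00: 10:30–11:45, 16:15–18:00.
Lars ∩ Chen: 09:15–10:30, 13:30–15:00, 17:00–18:00.
Lars ∩ Chen ∩ Wei: 09:15–10:30, 14:00–14:45, 17:00–18:00.
Lars ∩ Chen ∩ Wei ∩ Gita: 17:00–18:00.
Single common window of 60 minutes.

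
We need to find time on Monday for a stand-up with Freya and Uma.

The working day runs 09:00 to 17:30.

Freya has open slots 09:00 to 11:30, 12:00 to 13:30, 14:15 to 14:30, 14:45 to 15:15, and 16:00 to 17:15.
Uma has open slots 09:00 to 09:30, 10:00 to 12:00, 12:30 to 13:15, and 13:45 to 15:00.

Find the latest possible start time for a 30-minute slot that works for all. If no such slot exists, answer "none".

Freya ∩ Uma: 09:00–09:30, 10:00–11:30, 12:30–13:15, 14:15–14:30, 14:45–15:00.
Windows ≥ 30 min: 09:00–09:30, 10:00–11:30, 12:30–13:15.
Latest start in the last window 12:30–13:15 is 13:15 − 30 min = 12:45.

12:45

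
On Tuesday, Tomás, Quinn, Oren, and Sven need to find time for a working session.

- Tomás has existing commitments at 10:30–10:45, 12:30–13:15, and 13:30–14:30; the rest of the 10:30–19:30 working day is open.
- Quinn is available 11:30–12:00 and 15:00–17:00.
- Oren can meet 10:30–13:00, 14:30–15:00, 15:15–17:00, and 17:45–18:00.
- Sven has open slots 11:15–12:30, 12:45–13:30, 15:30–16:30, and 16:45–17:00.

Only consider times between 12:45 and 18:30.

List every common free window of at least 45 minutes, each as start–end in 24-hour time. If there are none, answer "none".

Tomás free within 10:30–19:30: 10:45–12:30, 13:15–13:30, 14:30–19:30.
Tomás ∩ Quinn: 11:30–12:00, 15:00–17:00.
Tomás ∩ Quinn ∩ Oren: 11:30–12:00, 15:15–17:00.
Tomás ∩ Quinn ∩ Oren ∩ Sven: 11:30–12:00, 15:30–16:30, 16:45–17:00.
Restricted to 12:45–18:30: 15:30–16:30, 16:45–17:00.
Windows ≥ 45 min: 15:30–16:30.

15:30–16:30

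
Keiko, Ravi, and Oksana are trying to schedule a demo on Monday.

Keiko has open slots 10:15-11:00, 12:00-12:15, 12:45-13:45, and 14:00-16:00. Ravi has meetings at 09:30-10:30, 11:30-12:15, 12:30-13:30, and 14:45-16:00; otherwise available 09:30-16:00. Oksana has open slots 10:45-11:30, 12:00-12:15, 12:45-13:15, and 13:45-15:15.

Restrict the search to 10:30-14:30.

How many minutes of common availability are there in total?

45 minutes

Ravi free within 09:30–16:00: 10:30–11:30, 12:15–12:30, 13:30–14:45.
Keiko ∩ Ravi: 10:30–11:00, 13:30–13:45, 14:00–14:45.
Keiko ∩ Ravi ∩ Oksana: 10:45–11:00, 14:00–14:45.
Restricted to 10:30–14:30: 10:45–11:00, 14:00–14:30.
Total common minutes: 15 + 30 = 45.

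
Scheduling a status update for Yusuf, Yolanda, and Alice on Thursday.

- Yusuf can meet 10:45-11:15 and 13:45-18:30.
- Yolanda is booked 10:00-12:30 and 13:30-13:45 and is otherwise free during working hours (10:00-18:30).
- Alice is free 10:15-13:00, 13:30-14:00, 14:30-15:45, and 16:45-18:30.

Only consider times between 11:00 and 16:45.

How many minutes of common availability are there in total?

Yolanda free within 10:00–18:30: 12:30–13:30, 13:45–18:30.
Yusuf ∩ Yolanda: 13:45–18:30.
Yusuf ∩ Yolanda ∩ Alice: 13:45–14:00, 14:30–15:45, 16:45–18:30.
Restricted to 11:00–16:45: 13:45–14:00, 14:30–15:45.
Total common minutes: 15 + 75 = 90.

90 minutes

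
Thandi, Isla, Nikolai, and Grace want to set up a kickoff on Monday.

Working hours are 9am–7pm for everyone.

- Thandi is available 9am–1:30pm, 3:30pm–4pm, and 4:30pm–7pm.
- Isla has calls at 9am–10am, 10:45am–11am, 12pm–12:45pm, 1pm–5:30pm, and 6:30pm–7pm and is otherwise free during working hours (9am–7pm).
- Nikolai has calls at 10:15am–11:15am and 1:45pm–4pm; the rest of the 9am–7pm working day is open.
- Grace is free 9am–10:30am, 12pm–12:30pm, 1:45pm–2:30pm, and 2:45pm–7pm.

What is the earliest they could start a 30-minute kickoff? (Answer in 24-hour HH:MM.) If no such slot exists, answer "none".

17:30

Isla free within 09:00–19:00: 10:00–10:45, 11:00–12:00, 12:45–13:00, 17:30–18:30.
Nikolai free within 09:00–19:00: 09:00–10:15, 11:15–13:45, 16:00–19:00.
Thandi ∩ Isla: 10:00–10:45, 11:00–12:00, 12:45–13:00, 17:30–18:30.
Thandi ∩ Isla ∩ Nikolai: 10:00–10:15, 11:15–12:00, 12:45–13:00, 17:30–18:30.
Thandi ∩ Isla ∩ Nikolai ∩ Grace: 10:00–10:15, 17:30–18:30.
Windows ≥ 30 min: 17:30–18:30.
Earliest such window starts at 17:30.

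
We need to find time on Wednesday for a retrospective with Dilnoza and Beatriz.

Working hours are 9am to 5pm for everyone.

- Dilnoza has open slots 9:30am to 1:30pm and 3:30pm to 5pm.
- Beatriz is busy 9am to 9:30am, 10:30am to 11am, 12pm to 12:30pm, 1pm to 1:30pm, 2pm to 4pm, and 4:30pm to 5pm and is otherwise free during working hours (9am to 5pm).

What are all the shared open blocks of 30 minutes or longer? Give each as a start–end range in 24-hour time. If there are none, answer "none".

09:30–10:30, 11:00–12:00, 12:30–13:00, 16:00–16:30

Beatriz free within 09:00–17:00: 09:30–10:30, 11:00–12:00, 12:30–13:00, 13:30–14:00, 16:00–16:30.
Dilnoza ∩ Beatriz: 09:30–10:30, 11:00–12:00, 12:30–13:00, 16:00–16:30.
Windows ≥ 30 min: 09:30–10:30, 11:00–12:00, 12:30–13:00, 16:00–16:30.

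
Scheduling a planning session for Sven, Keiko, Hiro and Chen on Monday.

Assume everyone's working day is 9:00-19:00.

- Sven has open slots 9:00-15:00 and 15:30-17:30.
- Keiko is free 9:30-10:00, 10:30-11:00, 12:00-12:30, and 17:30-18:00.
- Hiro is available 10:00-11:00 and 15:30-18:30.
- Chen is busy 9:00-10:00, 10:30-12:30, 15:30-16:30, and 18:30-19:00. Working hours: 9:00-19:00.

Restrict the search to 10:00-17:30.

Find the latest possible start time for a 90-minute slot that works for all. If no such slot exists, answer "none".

Chen free within 09:00–19:00: 10:00–10:30, 12:30–15:30, 16:30–18:30.
Sven ∩ Keiko: 09:30–10:00, 10:30–11:00, 12:00–12:30.
Sven ∩ Keiko ∩ Hiro: 10:30–11:00.
Sven ∩ Keiko ∩ Hiro ∩ Chen: (none).
Restricted to 10:00–17:30: (none).
Windows ≥ 90 min: (none).

none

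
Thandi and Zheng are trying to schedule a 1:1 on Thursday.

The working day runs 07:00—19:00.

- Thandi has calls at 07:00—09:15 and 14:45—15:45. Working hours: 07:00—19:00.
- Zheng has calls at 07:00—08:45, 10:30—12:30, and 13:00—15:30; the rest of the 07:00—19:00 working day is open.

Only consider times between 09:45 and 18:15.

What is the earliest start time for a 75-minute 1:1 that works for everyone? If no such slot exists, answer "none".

Thandi free within 07:00–19:00: 09:15–14:45, 15:45–19:00.
Zheng free within 07:00–19:00: 08:45–10:30, 12:30–13:00, 15:30–19:00.
Thandi ∩ Zheng: 09:15–10:30, 12:30–13:00, 15:45–19:00.
Restricted to 09:45–18:15: 09:45–10:30, 12:30–13:00, 15:45–18:15.
Windows ≥ 75 min: 15:45–18:15.
Earliest such window starts at 15:45.

15:45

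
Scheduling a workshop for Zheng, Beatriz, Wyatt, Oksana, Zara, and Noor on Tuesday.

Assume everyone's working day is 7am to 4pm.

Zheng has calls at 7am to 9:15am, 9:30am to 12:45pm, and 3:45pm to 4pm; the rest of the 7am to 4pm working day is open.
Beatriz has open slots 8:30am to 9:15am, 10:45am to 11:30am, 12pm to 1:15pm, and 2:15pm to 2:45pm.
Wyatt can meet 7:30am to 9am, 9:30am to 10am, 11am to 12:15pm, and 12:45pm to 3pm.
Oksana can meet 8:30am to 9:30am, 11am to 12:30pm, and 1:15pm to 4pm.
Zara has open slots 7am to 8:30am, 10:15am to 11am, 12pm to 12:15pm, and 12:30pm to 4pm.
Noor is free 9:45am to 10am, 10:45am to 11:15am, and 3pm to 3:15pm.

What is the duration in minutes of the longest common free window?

0 minutes

Zheng free within 07:00–16:00: 09:15–09:30, 12:45–15:45.
Zheng ∩ Beatriz: 12:45–13:15, 14:15–14:45.
Zheng ∩ Beatriz ∩ Wyatt: 12:45–13:15, 14:15–14:45.
Zheng ∩ Beatriz ∩ Wyatt ∩ Oksana: 14:15–14:45.
Zheng ∩ Beatriz ∩ Wyatt ∩ Oksana ∩ Zara: 14:15–14:45.
Zheng ∩ Beatriz ∩ Wyatt ∩ Oksana ∩ Zara ∩ Noor: (none).
No common window.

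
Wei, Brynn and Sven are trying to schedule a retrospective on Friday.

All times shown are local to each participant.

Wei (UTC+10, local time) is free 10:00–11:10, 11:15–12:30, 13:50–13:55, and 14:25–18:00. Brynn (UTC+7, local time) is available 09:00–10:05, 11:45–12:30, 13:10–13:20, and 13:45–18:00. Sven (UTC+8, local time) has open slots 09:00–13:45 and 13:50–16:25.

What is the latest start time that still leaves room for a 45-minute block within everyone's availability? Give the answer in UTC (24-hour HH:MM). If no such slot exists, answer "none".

07:15

Wei → UTC: 00:00–01:10, 01:15–02:30, 03:50–03:55, 04:25–08:00.
Brynn → UTC: 02:00–03:05, 04:45–05:30, 06:10–06:20, 06:45–11:00.
Sven → UTC: 01:00–05:45, 05:50–08:25.
Wei ∩ Brynn: 02:00–02:30, 04:45–05:30, 06:10–06:20, 06:45–08:00.
Wei ∩ Brynn ∩ Sven: 02:00–02:30, 04:45–05:30, 06:10–06:20, 06:45–08:00.
Windows ≥ 45 min: 04:45–05:30, 06:45–08:00.
Latest start in the last window 06:45–08:00 is 08:00 − 45 min = 07:15.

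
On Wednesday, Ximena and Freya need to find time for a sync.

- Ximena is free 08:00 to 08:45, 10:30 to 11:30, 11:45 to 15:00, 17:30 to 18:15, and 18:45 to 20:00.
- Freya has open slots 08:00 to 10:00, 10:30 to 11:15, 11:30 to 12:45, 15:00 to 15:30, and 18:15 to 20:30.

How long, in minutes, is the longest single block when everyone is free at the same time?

75 minutes

Ximena ∩ Freya: 08:00–08:45, 10:30–11:15, 11:45–12:45, 18:45–20:00.
Common window lengths: 45, 45, 60, 75 min; longest is 75.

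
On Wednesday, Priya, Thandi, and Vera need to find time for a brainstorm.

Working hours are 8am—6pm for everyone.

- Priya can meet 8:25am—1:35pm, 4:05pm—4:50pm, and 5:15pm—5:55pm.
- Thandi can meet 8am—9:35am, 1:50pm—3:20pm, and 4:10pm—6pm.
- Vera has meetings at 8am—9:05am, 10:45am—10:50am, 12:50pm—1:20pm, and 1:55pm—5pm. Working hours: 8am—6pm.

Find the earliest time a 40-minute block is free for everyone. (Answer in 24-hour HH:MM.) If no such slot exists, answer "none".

Vera free within 08:00–18:00: 09:05–10:45, 10:50–12:50, 13:20–13:55, 17:00–18:00.
Priya ∩ Thandi: 08:25–09:35, 16:10–16:50, 17:15–17:55.
Priya ∩ Thandi ∩ Vera: 09:05–09:35, 17:15–17:55.
Windows ≥ 40 min: 17:15–17:55.
Earliest such window starts at 17:15.

17:15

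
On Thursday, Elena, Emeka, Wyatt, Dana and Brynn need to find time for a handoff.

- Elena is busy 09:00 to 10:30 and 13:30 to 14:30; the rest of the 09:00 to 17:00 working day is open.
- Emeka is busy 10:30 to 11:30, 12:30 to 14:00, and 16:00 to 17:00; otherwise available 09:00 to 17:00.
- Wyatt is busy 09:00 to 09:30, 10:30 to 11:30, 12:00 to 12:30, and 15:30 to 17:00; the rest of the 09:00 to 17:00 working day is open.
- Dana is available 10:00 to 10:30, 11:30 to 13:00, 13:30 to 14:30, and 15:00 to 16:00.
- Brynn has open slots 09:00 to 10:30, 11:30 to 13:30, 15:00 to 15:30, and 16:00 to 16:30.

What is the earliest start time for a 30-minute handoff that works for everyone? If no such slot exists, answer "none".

Elena free within 09:00–17:00: 10:30–13:30, 14:30–17:00.
Emeka free within 09:00–17:00: 09:00–10:30, 11:30–12:30, 14:00–16:00.
Wyatt free within 09:00–17:00: 09:30–10:30, 11:30–12:00, 12:30–15:30.
Elena ∩ Emeka: 11:30–12:30, 14:30–16:00.
Elena ∩ Emeka ∩ Wyatt: 11:30–12:00, 14:30–15:30.
Elena ∩ Emeka ∩ Wyatt ∩ Dana: 11:30–12:00, 15:00–15:30.
Elena ∩ Emeka ∩ Wyatt ∩ Dana ∩ Brynn: 11:30–12:00, 15:00–15:30.
Windows ≥ 30 min: 11:30–12:00, 15:00–15:30.
Earliest such window starts at 11:30.

11:30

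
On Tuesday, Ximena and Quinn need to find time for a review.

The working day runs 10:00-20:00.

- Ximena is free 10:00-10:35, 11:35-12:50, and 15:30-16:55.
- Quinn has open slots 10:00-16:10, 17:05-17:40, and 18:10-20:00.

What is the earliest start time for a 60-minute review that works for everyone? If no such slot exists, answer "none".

11:35

Ximena ∩ Quinn: 10:00–10:35, 11:35–12:50, 15:30–16:10.
Windows ≥ 60 min: 11:35–12:50.
Earliest such window starts at 11:35.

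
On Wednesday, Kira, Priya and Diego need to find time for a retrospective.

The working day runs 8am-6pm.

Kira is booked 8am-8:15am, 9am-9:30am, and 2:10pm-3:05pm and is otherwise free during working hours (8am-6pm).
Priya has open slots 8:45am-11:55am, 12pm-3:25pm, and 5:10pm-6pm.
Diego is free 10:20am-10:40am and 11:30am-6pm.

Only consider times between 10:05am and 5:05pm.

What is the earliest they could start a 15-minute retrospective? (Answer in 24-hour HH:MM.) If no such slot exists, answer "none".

Kira free within 08:00–18:00: 08:15–09:00, 09:30–14:10, 15:05–18:00.
Kira ∩ Priya: 08:45–09:00, 09:30–11:55, 12:00–14:10, 15:05–15:25, 17:10–18:00.
Kira ∩ Priya ∩ Diego: 10:20–10:40, 11:30–11:55, 12:00–14:10, 15:05–15:25, 17:10–18:00.
Restricted to 10:05–17:05: 10:20–10:40, 11:30–11:55, 12:00–14:10, 15:05–15:25.
Windows ≥ 15 min: 10:20–10:40, 11:30–11:55, 12:00–14:10, 15:05–15:25.
Earliest such window starts at 10:20.

10:20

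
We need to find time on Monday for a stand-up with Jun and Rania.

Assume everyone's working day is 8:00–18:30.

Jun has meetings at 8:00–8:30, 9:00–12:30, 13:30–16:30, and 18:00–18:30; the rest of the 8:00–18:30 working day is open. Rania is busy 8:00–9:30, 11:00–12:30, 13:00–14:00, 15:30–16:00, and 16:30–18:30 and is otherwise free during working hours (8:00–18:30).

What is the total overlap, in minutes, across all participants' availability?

30 minutes

Jun free within 08:00–18:30: 08:30–09:00, 12:30–13:30, 16:30–18:00.
Rania free within 08:00–18:30: 09:30–11:00, 12:30–13:00, 14:00–15:30, 16:00–16:30.
Jun ∩ Rania: 12:30–13:00.
Total common minutes: 30.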